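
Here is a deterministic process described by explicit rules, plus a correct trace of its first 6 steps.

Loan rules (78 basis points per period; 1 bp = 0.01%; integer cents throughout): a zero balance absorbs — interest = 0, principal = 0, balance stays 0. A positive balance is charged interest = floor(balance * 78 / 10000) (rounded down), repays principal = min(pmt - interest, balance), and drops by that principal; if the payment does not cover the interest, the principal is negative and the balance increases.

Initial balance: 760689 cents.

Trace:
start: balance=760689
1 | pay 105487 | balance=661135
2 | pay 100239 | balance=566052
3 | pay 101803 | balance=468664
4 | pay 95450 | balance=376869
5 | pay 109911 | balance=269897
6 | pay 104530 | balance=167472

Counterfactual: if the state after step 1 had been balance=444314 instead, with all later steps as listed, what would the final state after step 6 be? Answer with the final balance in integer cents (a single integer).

0

state after step 1 := balance=444314
2 | pay 100239 | balance=347540
3 | pay 101803 | balance=248447
4 | pay 95450 | balance=154934
5 | pay 109911 | balance=46231
6 | pay 104530 | balance=0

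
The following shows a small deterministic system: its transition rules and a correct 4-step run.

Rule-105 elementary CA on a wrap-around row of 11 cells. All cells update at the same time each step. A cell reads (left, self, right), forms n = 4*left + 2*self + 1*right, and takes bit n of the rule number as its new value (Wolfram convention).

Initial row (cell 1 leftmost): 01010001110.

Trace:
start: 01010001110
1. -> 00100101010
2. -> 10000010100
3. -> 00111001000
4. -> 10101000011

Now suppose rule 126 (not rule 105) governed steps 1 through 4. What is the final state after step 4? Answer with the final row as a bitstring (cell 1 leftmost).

10111100111

(re-executing steps 1..4 under rule 126; state before step 1: 01010001110)
1. -> 11111011011
2. -> 00001111110
3. -> 00011000011
4. -> 10111100111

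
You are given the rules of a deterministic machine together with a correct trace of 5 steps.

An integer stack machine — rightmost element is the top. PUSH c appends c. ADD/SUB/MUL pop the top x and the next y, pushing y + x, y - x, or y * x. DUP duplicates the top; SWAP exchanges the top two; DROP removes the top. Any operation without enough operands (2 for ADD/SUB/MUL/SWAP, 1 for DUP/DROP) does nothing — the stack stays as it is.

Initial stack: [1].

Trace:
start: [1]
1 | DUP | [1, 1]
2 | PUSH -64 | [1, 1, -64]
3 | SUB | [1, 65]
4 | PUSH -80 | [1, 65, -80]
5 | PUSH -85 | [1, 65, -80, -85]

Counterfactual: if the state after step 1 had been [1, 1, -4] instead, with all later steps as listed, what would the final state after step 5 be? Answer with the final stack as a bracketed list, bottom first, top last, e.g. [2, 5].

state after step 1 := [1, 1, -4]
2 | PUSH -64 | [1, 1, -4, -64]
3 | SUB | [1, 1, 60]
4 | PUSH -80 | [1, 1, 60, -80]
5 | PUSH -85 | [1, 1, 60, -80, -85]

[1, 1, 60, -80, -85]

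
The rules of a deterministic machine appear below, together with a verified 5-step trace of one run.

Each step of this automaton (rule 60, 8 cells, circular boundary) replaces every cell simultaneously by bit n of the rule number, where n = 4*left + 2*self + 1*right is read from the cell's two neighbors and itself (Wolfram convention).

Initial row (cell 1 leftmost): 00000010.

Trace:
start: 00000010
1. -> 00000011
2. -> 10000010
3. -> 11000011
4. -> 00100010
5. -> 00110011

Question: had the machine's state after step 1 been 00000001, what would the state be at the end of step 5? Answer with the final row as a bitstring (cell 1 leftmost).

state after step 1 := 00000001
2. -> 10000001
3. -> 01000001
4. -> 11100001
5. -> 00010001

00010001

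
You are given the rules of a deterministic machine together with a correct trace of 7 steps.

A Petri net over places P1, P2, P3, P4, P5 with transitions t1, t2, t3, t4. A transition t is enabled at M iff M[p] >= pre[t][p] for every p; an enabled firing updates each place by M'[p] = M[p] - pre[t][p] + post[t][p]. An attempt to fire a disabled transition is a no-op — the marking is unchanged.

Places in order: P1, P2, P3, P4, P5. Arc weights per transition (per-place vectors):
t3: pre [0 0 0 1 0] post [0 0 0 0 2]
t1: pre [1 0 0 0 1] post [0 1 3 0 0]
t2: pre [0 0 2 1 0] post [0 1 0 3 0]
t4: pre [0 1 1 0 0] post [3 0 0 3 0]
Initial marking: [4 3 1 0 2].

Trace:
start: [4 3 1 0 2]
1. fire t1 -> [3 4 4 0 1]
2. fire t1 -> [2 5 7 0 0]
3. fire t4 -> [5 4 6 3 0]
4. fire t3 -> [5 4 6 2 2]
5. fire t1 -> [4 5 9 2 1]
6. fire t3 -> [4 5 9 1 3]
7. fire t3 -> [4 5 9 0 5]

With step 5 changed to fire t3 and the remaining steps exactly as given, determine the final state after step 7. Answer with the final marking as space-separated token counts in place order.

5 4 6 0 6

(re-executing from step 5 with the substitution; state before step 5: [5 4 6 2 2])
5. fire t3 -> [5 4 6 1 4]
6. fire t3 -> [5 4 6 0 6]
7. fire t3 -> [5 4 6 0 6]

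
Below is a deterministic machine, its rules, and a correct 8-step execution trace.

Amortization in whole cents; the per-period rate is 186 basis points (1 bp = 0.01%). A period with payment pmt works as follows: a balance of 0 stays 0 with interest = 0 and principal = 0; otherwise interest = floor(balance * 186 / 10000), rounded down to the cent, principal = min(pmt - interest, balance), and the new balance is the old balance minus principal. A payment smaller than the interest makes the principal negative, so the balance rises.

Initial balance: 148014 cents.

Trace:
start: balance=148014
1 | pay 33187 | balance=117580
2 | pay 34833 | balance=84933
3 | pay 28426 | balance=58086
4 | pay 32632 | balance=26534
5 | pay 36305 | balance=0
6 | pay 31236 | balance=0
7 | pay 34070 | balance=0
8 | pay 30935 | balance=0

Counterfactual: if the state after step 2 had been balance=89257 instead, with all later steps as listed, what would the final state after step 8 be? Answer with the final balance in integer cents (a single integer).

0

state after step 2 := balance=89257
3 | pay 28426 | balance=62491
4 | pay 32632 | balance=31021
5 | pay 36305 | balance=0
6 | pay 31236 | balance=0
7 | pay 34070 | balance=0
8 | pay 30935 | balance=0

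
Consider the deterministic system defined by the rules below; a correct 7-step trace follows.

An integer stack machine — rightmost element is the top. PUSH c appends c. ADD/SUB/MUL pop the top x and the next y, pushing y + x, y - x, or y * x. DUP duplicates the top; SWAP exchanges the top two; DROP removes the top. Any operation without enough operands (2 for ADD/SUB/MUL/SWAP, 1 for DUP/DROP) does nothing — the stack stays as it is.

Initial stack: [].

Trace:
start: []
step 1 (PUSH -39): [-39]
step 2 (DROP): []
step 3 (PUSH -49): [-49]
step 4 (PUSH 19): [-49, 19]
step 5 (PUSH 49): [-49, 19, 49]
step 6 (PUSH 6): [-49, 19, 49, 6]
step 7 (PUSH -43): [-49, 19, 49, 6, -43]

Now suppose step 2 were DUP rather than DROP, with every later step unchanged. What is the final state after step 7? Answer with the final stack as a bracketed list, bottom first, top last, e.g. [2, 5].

[-39, -39, -49, 19, 49, 6, -43]

(re-executing from step 2 with the substitution; state before step 2: [-39])
step 2 (DUP): [-39, -39]
step 3 (PUSH -49): [-39, -39, -49]
step 4 (PUSH 19): [-39, -39, -49, 19]
step 5 (PUSH 49): [-39, -39, -49, 19, 49]
step 6 (PUSH 6): [-39, -39, -49, 19, 49, 6]
step 7 (PUSH -43): [-39, -39, -49, 19, 49, 6, -43]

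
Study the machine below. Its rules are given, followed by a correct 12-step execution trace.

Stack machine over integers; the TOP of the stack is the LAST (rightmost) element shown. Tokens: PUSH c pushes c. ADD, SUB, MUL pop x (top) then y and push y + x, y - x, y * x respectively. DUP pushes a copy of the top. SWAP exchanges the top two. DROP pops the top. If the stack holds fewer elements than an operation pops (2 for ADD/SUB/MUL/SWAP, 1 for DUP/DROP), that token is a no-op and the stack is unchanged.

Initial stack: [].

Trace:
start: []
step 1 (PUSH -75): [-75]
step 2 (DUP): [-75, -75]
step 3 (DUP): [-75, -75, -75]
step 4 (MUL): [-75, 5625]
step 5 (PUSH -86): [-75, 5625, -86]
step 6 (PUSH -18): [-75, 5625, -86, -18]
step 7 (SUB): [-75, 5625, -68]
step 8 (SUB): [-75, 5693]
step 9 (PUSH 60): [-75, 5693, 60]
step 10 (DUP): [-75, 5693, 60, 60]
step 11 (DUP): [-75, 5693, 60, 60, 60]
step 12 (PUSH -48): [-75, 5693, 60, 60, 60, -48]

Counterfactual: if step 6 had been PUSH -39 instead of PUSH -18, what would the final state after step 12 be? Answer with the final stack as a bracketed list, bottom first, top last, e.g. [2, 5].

[-75, 5672, 60, 60, 60, -48]

(re-executing from step 6 with the substitution; state before step 6: [-75, 5625, -86])
step 6 (PUSH -39): [-75, 5625, -86, -39]
step 7 (SUB): [-75, 5625, -47]
step 8 (SUB): [-75, 5672]
step 9 (PUSH 60): [-75, 5672, 60]
step 10 (DUP): [-75, 5672, 60, 60]
step 11 (DUP): [-75, 5672, 60, 60, 60]
step 12 (PUSH -48): [-75, 5672, 60, 60, 60, -48]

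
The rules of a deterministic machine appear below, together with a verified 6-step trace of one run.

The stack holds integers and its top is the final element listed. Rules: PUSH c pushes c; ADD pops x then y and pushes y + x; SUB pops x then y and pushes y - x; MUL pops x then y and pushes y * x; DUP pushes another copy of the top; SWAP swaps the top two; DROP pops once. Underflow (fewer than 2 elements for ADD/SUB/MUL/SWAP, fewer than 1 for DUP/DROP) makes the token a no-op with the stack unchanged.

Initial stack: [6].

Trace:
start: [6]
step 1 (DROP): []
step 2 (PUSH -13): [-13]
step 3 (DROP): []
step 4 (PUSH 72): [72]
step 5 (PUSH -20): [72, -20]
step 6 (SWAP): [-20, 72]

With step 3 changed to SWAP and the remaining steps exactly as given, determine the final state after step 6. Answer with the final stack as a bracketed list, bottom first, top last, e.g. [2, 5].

(re-executing from step 3 with the substitution; state before step 3: [-13])
step 3 (SWAP): [-13]
step 4 (PUSH 72): [-13, 72]
step 5 (PUSH -20): [-13, 72, -20]
step 6 (SWAP): [-13, -20, 72]

[-13, -20, 72]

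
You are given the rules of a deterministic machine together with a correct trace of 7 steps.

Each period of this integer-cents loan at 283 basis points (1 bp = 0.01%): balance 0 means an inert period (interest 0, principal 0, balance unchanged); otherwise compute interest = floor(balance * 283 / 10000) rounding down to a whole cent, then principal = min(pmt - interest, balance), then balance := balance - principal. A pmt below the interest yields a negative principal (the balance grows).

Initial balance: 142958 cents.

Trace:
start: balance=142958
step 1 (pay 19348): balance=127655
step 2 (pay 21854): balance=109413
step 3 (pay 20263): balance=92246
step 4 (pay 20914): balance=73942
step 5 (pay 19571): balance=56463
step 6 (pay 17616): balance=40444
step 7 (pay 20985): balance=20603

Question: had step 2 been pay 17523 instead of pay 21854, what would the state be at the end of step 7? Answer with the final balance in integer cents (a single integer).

25583

(re-executing from step 2 with the substitution; state before step 2: balance=127655)
step 2 (pay 17523): balance=113744
step 3 (pay 20263): balance=96699
step 4 (pay 20914): balance=78521
step 5 (pay 19571): balance=61172
step 6 (pay 17616): balance=45287
step 7 (pay 20985): balance=25583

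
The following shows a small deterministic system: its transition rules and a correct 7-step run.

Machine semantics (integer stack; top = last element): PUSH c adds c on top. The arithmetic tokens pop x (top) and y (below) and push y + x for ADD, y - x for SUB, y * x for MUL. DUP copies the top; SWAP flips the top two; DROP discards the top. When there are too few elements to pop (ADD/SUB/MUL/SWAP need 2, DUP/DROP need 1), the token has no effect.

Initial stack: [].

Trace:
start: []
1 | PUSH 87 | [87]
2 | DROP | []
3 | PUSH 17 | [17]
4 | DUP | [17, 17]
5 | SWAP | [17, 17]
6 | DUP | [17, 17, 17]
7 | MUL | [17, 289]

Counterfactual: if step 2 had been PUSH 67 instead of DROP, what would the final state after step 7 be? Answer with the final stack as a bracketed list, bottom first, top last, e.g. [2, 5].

[87, 67, 17, 289]

(re-executing from step 2 with the substitution; state before step 2: [87])
2 | PUSH 67 | [87, 67]
3 | PUSH 17 | [87, 67, 17]
4 | DUP | [87, 67, 17, 17]
5 | SWAP | [87, 67, 17, 17]
6 | DUP | [87, 67, 17, 17, 17]
7 | MUL | [87, 67, 17, 289]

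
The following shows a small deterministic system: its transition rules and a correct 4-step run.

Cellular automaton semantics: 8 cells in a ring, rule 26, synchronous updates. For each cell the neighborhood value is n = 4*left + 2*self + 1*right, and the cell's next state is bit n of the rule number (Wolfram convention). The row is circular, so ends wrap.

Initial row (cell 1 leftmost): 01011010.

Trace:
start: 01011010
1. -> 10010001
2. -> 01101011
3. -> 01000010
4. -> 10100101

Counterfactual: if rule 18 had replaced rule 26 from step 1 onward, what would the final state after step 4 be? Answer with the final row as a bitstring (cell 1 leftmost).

(re-executing steps 1..4 under rule 18; state before step 1: 01011010)
1. -> 10000001
2. -> 01000010
3. -> 10100101
4. -> 00011000

00011000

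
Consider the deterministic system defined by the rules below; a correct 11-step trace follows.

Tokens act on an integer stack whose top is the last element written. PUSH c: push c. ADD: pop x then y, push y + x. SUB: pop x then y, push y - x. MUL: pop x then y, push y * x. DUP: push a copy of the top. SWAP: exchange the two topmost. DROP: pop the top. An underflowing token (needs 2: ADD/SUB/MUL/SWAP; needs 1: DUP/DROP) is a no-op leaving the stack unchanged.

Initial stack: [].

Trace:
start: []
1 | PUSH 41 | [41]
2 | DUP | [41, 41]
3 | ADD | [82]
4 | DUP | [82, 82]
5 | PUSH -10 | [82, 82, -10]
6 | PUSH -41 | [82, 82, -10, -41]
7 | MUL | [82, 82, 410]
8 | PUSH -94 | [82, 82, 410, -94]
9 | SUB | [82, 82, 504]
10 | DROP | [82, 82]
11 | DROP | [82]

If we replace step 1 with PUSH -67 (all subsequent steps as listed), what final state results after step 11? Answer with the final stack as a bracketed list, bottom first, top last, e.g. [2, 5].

(re-executing from step 1 with the substitution; state before step 1: [])
1 | PUSH -67 | [-67]
2 | DUP | [-67, -67]
3 | ADD | [-134]
4 | DUP | [-134, -134]
5 | PUSH -10 | [-134, -134, -10]
6 | PUSH -41 | [-134, -134, -10, -41]
7 | MUL | [-134, -134, 410]
8 | PUSH -94 | [-134, -134, 410, -94]
9 | SUB | [-134, -134, 504]
10 | DROP | [-134, -134]
11 | DROP | [-134]

[-134]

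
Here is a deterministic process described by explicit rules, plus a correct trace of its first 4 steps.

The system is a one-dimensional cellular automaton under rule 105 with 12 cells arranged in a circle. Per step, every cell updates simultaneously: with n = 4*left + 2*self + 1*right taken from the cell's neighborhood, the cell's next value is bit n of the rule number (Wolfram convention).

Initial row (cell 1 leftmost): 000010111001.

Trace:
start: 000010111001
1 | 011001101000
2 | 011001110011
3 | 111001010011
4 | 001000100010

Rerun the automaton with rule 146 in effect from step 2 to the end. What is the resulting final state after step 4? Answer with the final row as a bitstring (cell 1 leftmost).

000110110000

(re-executing steps 2..4 under rule 146; state before step 2: 011001101000)
2 | 100110000100
3 | 011001001011
4 | 000110110000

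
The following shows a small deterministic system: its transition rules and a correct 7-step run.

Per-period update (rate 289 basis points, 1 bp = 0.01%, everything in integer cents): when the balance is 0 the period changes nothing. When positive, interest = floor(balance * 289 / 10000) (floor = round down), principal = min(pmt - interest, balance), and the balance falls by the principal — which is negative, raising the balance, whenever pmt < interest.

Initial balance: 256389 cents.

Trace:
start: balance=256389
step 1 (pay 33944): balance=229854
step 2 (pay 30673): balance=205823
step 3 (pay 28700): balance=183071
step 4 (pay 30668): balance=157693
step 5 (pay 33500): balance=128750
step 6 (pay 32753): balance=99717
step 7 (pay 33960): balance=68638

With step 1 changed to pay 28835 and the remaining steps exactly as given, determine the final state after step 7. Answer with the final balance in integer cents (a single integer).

(re-executing from step 1 with the substitution; state before step 1: balance=256389)
step 1 (pay 28835): balance=234963
step 2 (pay 30673): balance=211080
step 3 (pay 28700): balance=188480
step 4 (pay 30668): balance=163259
step 5 (pay 33500): balance=134477
step 6 (pay 32753): balance=105610
step 7 (pay 33960): balance=74702

74702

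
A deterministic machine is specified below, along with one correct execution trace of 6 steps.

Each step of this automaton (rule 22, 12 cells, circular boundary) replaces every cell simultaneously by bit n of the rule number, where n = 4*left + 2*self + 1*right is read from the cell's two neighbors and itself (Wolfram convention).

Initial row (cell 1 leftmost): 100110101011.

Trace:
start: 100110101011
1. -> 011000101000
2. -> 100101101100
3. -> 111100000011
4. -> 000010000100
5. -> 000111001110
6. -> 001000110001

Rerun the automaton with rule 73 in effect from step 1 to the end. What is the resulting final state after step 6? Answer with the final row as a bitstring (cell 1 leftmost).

110110101011

(re-executing steps 1..6 under rule 73; state before step 1: 100110101011)
1. -> 100110000010
2. -> 000110111000
3. -> 110110101011
4. -> 010110000010
5. -> 000110111000
6. -> 110110101011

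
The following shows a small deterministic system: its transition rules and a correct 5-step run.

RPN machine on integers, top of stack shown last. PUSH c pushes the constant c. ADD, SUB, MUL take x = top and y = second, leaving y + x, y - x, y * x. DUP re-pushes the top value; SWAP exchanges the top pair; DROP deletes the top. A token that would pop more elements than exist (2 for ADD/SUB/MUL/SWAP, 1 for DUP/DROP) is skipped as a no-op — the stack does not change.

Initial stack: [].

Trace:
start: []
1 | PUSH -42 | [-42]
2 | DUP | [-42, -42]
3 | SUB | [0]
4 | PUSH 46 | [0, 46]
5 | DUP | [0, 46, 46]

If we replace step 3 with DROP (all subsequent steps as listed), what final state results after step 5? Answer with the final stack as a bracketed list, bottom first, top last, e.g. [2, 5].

(re-executing from step 3 with the substitution; state before step 3: [-42, -42])
3 | DROP | [-42]
4 | PUSH 46 | [-42, 46]
5 | DUP | [-42, 46, 46]

[-42, 46, 46]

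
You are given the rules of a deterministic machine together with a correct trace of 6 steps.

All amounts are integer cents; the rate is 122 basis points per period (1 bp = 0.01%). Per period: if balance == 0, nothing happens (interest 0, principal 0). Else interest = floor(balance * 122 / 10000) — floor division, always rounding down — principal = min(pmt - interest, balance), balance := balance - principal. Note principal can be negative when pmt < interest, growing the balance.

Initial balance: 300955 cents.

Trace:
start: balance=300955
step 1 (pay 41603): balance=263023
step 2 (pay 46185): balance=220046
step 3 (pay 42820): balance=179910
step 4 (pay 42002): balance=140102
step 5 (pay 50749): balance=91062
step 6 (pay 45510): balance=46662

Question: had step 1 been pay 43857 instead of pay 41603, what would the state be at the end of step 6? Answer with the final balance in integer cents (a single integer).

44268

(re-executing from step 1 with the substitution; state before step 1: balance=300955)
step 1 (pay 43857): balance=260769
step 2 (pay 46185): balance=217765
step 3 (pay 42820): balance=177601
step 4 (pay 42002): balance=137765
step 5 (pay 50749): balance=88696
step 6 (pay 45510): balance=44268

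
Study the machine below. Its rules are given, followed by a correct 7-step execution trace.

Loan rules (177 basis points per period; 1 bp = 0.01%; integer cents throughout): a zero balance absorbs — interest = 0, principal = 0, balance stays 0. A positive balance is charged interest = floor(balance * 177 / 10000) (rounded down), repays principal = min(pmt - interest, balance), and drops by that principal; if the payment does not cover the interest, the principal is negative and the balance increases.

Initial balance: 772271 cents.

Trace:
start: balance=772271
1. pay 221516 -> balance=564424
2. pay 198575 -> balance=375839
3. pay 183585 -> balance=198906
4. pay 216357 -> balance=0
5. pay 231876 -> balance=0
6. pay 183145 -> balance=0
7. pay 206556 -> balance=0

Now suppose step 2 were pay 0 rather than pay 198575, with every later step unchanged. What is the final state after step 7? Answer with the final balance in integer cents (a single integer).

0

(re-executing from step 2 with the substitution; state before step 2: balance=564424)
2. pay 0 -> balance=574414
3. pay 183585 -> balance=400996
4. pay 216357 -> balance=191736
5. pay 231876 -> balance=0
6. pay 183145 -> balance=0
7. pay 206556 -> balance=0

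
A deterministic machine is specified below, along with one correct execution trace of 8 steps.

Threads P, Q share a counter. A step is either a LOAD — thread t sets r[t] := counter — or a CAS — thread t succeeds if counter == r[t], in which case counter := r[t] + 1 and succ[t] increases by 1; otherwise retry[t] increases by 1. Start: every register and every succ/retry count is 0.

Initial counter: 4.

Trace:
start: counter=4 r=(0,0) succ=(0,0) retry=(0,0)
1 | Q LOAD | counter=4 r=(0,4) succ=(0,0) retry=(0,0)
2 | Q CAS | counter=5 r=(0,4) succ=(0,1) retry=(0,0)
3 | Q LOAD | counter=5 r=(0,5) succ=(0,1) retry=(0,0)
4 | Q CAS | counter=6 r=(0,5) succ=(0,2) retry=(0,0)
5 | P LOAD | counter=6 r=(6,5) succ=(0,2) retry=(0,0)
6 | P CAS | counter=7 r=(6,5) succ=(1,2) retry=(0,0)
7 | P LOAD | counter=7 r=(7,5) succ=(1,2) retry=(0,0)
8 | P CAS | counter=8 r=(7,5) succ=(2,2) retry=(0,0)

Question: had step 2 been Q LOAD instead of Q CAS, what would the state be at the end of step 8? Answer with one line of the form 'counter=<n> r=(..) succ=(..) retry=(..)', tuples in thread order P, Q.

(re-executing from step 2 with the substitution; state before step 2: counter=4 r=(0,4) succ=(0,0) retry=(0,0))
2 | Q LOAD | counter=4 r=(0,4) succ=(0,0) retry=(0,0)
3 | Q LOAD | counter=4 r=(0,4) succ=(0,0) retry=(0,0)
4 | Q CAS | counter=5 r=(0,4) succ=(0,1) retry=(0,0)
5 | P LOAD | counter=5 r=(5,4) succ=(0,1) retry=(0,0)
6 | P CAS | counter=6 r=(5,4) succ=(1,1) retry=(0,0)
7 | P LOAD | counter=6 r=(6,4) succ=(1,1) retry=(0,0)
8 | P CAS | counter=7 r=(6,4) succ=(2,1) retry=(0,0)

counter=7 r=(6,4) succ=(2,1) retry=(0,0)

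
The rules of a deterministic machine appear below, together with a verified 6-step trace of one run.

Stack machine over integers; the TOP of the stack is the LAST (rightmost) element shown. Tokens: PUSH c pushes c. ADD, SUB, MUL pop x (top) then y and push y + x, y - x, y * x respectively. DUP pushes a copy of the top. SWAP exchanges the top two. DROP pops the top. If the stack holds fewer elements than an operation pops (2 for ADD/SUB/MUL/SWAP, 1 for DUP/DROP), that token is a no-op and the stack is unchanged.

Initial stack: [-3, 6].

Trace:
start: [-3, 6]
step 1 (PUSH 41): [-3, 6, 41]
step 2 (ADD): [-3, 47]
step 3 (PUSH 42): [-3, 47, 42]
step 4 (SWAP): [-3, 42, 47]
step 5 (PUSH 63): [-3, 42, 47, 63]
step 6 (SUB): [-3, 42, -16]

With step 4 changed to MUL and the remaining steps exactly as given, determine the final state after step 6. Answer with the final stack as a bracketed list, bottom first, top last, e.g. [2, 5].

[-3, 1911]

(re-executing from step 4 with the substitution; state before step 4: [-3, 47, 42])
step 4 (MUL): [-3, 1974]
step 5 (PUSH 63): [-3, 1974, 63]
step 6 (SUB): [-3, 1911]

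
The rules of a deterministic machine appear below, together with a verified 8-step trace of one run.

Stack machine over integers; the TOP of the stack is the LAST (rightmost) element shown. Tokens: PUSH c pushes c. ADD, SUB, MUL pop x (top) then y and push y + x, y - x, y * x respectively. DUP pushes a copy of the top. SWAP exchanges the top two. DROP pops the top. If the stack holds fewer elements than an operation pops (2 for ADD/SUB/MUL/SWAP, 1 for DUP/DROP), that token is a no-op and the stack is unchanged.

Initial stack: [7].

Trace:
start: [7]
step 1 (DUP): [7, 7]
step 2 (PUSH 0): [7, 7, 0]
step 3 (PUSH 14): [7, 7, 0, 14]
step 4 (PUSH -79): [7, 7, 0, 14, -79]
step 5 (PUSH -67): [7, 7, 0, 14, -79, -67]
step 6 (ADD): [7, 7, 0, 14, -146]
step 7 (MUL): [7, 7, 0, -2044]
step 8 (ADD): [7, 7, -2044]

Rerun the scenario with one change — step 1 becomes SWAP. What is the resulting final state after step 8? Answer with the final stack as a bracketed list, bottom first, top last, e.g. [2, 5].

[7, -2044]

(re-executing from step 1 with the substitution; state before step 1: [7])
step 1 (SWAP): [7]
step 2 (PUSH 0): [7, 0]
step 3 (PUSH 14): [7, 0, 14]
step 4 (PUSH -79): [7, 0, 14, -79]
step 5 (PUSH -67): [7, 0, 14, -79, -67]
step 6 (ADD): [7, 0, 14, -146]
step 7 (MUL): [7, 0, -2044]
step 8 (ADD): [7, -2044]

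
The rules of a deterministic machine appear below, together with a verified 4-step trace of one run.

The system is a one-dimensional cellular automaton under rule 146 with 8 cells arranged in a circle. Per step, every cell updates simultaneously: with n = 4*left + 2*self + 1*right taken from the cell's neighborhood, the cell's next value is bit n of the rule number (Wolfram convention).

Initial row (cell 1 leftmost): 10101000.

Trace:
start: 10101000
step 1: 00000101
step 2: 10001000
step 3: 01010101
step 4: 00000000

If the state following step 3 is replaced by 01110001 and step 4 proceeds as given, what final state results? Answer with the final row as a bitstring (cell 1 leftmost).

00101010

state after step 3 := 01110001
step 4: 00101010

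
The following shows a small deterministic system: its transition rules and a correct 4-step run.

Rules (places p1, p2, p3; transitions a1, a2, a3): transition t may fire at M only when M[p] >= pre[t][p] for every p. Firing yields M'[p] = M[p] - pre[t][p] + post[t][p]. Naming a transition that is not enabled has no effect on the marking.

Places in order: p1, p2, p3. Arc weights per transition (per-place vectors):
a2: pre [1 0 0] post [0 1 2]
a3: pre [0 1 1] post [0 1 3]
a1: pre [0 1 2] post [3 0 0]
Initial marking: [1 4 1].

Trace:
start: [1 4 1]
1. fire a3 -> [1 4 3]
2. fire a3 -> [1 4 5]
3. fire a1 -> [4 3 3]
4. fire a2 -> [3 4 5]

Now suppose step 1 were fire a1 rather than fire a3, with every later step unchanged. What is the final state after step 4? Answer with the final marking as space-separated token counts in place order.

3 4 3

(re-executing from step 1 with the substitution; state before step 1: [1 4 1])
1. fire a1 -> [1 4 1]
2. fire a3 -> [1 4 3]
3. fire a1 -> [4 3 1]
4. fire a2 -> [3 4 3]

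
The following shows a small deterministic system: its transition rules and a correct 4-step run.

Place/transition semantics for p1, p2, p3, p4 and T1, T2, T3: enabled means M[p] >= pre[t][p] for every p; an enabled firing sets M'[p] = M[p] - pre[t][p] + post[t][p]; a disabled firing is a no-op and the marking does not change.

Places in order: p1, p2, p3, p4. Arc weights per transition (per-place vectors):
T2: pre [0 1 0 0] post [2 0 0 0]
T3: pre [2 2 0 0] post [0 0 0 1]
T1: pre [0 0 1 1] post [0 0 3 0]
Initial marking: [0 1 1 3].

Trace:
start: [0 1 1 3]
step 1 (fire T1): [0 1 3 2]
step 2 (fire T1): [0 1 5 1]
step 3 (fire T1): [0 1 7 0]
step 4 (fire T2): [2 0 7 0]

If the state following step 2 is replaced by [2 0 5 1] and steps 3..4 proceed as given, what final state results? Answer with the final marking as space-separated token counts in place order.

2 0 7 0

state after step 2 := [2 0 5 1]
step 3 (fire T1): [2 0 7 0]
step 4 (fire T2): [2 0 7 0]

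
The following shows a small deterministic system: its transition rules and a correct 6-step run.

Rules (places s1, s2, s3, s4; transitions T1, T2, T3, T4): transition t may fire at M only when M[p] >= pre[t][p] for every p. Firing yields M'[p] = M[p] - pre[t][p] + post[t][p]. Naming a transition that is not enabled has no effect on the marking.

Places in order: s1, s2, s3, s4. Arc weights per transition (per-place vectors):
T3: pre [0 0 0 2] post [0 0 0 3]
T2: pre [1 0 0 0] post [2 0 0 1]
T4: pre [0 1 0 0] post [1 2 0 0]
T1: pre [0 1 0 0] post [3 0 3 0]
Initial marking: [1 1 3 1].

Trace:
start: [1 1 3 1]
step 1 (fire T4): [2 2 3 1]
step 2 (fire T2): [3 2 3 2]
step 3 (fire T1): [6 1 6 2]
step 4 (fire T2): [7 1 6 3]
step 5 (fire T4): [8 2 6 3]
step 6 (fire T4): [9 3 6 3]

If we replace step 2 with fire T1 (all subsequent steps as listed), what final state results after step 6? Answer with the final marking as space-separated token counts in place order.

(re-executing from step 2 with the substitution; state before step 2: [2 2 3 1])
step 2 (fire T1): [5 1 6 1]
step 3 (fire T1): [8 0 9 1]
step 4 (fire T2): [9 0 9 2]
step 5 (fire T4): [9 0 9 2]
step 6 (fire T4): [9 0 9 2]

9 0 9 2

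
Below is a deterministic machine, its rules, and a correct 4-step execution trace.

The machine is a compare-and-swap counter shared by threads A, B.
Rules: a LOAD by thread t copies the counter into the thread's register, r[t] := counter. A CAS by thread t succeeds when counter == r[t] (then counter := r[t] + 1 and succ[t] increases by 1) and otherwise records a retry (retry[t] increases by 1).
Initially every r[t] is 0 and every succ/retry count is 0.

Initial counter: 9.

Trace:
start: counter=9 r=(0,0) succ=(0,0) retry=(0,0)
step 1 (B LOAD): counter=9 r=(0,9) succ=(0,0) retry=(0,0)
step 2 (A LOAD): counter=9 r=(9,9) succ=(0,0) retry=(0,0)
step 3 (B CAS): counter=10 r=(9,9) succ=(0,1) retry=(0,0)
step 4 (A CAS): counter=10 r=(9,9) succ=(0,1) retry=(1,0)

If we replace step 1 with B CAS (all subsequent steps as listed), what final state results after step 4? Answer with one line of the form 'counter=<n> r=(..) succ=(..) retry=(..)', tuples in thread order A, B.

counter=10 r=(9,0) succ=(1,0) retry=(0,2)

(re-executing from step 1 with the substitution; state before step 1: counter=9 r=(0,0) succ=(0,0) retry=(0,0))
step 1 (B CAS): counter=9 r=(0,0) succ=(0,0) retry=(0,1)
step 2 (A LOAD): counter=9 r=(9,0) succ=(0,0) retry=(0,1)
step 3 (B CAS): counter=9 r=(9,0) succ=(0,0) retry=(0,2)
step 4 (A CAS): counter=10 r=(9,0) succ=(1,0) retry=(0,2)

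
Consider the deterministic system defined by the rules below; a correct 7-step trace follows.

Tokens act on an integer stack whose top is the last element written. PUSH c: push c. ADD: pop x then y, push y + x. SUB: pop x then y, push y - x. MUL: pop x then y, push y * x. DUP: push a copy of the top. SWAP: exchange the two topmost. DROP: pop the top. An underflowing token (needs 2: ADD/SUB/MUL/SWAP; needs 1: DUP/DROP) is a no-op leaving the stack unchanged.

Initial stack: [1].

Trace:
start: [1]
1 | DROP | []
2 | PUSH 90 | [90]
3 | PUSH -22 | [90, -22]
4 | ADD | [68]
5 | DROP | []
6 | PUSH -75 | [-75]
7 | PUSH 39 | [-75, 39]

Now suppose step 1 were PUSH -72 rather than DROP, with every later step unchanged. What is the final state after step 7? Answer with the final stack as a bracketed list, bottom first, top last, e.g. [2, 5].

(re-executing from step 1 with the substitution; state before step 1: [1])
1 | PUSH -72 | [1, -72]
2 | PUSH 90 | [1, -72, 90]
3 | PUSH -22 | [1, -72, 90, -22]
4 | ADD | [1, -72, 68]
5 | DROP | [1, -72]
6 | PUSH -75 | [1, -72, -75]
7 | PUSH 39 | [1, -72, -75, 39]

[1, -72, -75, 39]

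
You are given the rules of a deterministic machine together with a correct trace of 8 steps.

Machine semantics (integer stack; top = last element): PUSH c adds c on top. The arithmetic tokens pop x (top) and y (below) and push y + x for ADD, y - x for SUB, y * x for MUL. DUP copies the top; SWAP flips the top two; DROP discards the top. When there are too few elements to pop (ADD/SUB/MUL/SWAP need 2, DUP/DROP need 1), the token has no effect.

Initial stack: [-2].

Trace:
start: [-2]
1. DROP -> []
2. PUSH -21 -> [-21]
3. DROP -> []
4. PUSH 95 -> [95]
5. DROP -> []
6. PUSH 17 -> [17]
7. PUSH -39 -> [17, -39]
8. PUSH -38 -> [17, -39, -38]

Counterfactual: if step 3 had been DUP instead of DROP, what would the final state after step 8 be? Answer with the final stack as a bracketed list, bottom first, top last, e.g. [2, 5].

(re-executing from step 3 with the substitution; state before step 3: [-21])
3. DUP -> [-21, -21]
4. PUSH 95 -> [-21, -21, 95]
5. DROP -> [-21, -21]
6. PUSH 17 -> [-21, -21, 17]
7. PUSH -39 -> [-21, -21, 17, -39]
8. PUSH -38 -> [-21, -21, 17, -39, -38]

[-21, -21, 17, -39, -38]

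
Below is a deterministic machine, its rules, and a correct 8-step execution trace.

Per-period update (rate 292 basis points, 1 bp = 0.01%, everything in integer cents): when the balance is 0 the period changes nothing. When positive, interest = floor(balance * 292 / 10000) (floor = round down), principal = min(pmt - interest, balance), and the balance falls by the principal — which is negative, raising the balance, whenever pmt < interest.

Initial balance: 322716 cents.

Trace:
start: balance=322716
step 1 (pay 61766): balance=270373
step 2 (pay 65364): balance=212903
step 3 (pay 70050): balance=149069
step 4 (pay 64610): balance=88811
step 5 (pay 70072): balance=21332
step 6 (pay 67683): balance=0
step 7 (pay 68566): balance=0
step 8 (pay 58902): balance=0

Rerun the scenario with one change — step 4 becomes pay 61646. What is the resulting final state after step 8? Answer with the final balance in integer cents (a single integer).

0

(re-executing from step 4 with the substitution; state before step 4: balance=149069)
step 4 (pay 61646): balance=91775
step 5 (pay 70072): balance=24382
step 6 (pay 67683): balance=0
step 7 (pay 68566): balance=0
step 8 (pay 58902): balance=0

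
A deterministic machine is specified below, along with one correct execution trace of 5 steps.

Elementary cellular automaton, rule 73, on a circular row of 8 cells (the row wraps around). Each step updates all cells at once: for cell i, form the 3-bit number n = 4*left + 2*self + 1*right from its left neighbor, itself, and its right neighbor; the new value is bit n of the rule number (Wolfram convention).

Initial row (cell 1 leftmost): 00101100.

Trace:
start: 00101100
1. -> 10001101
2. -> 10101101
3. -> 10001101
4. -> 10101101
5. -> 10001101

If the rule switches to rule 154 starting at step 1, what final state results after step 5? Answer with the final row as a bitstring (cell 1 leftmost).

10100100

(re-executing steps 1..5 under rule 154; state before step 1: 00101100)
1. -> 01001010
2. -> 10110001
3. -> 00101011
4. -> 11000010
5. -> 10100100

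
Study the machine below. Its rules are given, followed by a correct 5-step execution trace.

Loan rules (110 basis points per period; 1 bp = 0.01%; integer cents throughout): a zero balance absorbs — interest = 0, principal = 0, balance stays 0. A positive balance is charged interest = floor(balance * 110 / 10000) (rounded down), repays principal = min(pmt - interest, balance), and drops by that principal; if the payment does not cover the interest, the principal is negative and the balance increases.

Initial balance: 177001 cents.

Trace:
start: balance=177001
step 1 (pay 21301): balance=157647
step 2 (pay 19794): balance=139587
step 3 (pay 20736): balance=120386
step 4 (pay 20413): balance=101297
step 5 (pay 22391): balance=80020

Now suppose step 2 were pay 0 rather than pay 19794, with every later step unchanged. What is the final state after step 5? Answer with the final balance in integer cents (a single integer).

100474

(re-executing from step 2 with the substitution; state before step 2: balance=157647)
step 2 (pay 0): balance=159381
step 3 (pay 20736): balance=140398
step 4 (pay 20413): balance=121529
step 5 (pay 22391): balance=100474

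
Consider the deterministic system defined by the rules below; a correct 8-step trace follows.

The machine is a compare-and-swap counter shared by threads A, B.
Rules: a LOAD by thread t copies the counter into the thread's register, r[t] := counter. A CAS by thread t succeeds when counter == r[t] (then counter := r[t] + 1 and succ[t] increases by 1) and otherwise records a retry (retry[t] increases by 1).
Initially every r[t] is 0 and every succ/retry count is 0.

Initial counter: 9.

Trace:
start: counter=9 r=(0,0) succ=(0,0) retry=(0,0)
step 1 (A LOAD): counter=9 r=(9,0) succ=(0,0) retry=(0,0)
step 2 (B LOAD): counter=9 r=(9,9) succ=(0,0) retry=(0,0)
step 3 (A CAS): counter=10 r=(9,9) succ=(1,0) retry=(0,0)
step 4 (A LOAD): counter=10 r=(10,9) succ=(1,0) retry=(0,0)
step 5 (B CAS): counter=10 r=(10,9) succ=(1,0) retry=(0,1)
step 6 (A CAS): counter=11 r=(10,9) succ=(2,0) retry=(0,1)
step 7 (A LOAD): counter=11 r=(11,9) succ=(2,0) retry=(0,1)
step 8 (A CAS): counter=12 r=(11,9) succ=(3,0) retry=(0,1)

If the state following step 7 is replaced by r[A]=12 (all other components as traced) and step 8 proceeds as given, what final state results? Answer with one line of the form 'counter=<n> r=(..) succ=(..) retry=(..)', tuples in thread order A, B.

state after step 7 := counter=11 r=(12,9) succ=(2,0) retry=(0,1)
step 8 (A CAS): counter=11 r=(12,9) succ=(2,0) retry=(1,1)

counter=11 r=(12,9) succ=(2,0) retry=(1,1)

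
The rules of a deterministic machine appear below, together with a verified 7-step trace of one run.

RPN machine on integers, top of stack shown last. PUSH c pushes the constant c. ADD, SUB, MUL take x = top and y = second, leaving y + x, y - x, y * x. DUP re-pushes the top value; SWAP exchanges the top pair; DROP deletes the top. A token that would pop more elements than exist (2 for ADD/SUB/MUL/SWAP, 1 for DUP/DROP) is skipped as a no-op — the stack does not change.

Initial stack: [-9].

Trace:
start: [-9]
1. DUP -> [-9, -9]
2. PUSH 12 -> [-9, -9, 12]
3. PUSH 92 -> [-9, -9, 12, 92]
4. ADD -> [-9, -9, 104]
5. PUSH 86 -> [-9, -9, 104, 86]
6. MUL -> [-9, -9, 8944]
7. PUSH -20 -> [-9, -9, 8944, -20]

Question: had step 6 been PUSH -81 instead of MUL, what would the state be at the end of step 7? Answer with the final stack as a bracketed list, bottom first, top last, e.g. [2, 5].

[-9, -9, 104, 86, -81, -20]

(re-executing from step 6 with the substitution; state before step 6: [-9, -9, 104, 86])
6. PUSH -81 -> [-9, -9, 104, 86, -81]
7. PUSH -20 -> [-9, -9, 104, 86, -81, -20]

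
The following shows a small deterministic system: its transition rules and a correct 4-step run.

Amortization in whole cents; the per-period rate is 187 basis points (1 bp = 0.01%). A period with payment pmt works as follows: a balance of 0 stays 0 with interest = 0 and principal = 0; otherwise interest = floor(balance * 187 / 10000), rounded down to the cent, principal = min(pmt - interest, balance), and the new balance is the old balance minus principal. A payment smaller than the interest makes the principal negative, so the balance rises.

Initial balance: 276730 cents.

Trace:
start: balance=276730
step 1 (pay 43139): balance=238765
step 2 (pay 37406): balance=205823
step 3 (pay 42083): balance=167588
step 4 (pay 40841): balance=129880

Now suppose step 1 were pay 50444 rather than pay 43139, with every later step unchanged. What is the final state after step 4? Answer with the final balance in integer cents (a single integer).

122159

(re-executing from step 1 with the substitution; state before step 1: balance=276730)
step 1 (pay 50444): balance=231460
step 2 (pay 37406): balance=198382
step 3 (pay 42083): balance=160008
step 4 (pay 40841): balance=122159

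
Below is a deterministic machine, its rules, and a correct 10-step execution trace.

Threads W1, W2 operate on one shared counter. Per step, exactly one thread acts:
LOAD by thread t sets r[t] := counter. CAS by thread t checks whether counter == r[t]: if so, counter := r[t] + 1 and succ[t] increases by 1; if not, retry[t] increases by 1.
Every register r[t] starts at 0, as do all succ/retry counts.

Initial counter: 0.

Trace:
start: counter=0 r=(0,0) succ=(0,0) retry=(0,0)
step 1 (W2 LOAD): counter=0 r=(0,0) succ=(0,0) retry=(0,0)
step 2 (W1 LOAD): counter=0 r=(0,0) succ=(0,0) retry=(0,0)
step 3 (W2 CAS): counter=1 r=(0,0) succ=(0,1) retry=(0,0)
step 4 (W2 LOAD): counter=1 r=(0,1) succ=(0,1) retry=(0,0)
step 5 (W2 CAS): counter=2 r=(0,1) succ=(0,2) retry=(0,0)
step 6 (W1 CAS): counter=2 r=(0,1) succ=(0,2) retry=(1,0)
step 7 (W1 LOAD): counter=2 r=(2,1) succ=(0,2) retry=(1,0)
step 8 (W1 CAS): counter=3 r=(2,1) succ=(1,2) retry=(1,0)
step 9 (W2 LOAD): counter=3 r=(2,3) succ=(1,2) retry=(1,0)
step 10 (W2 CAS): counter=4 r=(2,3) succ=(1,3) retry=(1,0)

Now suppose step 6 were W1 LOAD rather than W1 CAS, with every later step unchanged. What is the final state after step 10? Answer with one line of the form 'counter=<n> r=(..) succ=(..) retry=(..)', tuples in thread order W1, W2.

(re-executing from step 6 with the substitution; state before step 6: counter=2 r=(0,1) succ=(0,2) retry=(0,0))
step 6 (W1 LOAD): counter=2 r=(2,1) succ=(0,2) retry=(0,0)
step 7 (W1 LOAD): counter=2 r=(2,1) succ=(0,2) retry=(0,0)
step 8 (W1 CAS): counter=3 r=(2,1) succ=(1,2) retry=(0,0)
step 9 (W2 LOAD): counter=3 r=(2,3) succ=(1,2) retry=(0,0)
step 10 (W2 CAS): counter=4 r=(2,3) succ=(1,3) retry=(0,0)

counter=4 r=(2,3) succ=(1,3) retry=(0,0)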